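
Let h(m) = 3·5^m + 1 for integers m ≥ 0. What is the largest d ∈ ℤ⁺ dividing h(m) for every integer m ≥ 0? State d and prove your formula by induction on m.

Computing the first values: h(0) = 4 and h(1) = 16; gcd(4, 16) = 4, so d ≤ 4.
We prove 4 | 3·5^m + 1 for all m ≥ 0 by induction on m.
When m = 0: h(0) = 4 = 4·(1), so 4 | h(0).
Inductive step: suppose the statement holds for some r ≥ 0, i.e. 4 | h(r). Then
h(r+1) = 3·5^(r+1) + 1 = 5·(3·5^r + 1) - 4 = 5·h(r) - 4. The first term is divisible by 4 by the inductive hypothesis, and -4 is divisible by 4. Hence 4 | h(r+1).
By the principle of mathematical induction, the result holds for all m ≥ 0.
Therefore the largest such d is 4.

d = 4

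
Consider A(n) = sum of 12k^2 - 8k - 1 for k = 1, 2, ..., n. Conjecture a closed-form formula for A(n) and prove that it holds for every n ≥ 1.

We claim A(n) = n(4n^2 + 2n - 3) for all n ≥ 1.
Base case (n = 1): A(1) = 3, and the closed form gives 3. They agree.
Inductive step: assume the claim holds for n = k, so A(k) = k(4k^2 + 2k - 3).
Then A(k+1) = A(k) + (12k^2 + 16k + 3) = (k(4k^2 + 2k - 3)) + (12k^2 + 16k + 3).
Simplifying, A(k+1) = (k + 1)(4k^2 + 10k + 3) = (k+1)(4(k+1)^2 + 2(k+1) - 3),
which is the closed form with n = k+1.
This completes the induction.

A(n) = n(4n^2 + 2n - 3)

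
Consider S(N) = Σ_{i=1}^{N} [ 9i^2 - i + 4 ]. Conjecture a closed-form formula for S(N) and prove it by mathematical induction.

We claim S(N) = N(3N^2 + 4N + 5) for all N ≥ 1.
Base step (N = 1): S(1) = 12, and the closed form gives 12. They agree.
Suppose the result is true for N = i, so S(i) = i(3i^2 + 4i + 5).
Then S(i+1) = S(i) + (-i + 9(i + 1)^2 + 3) = (i(3i^2 + 4i + 5)) + (-i + 9(i + 1)^2 + 3).
Simplifying, S(i+1) = (i + 1)(3i^2 + 10i + 12) = (i+1)(3(i+1)^2 + 4(i+1) + 5),
which is the closed form with N = i+1.
Hence, by induction on N, the claim holds for every N ≥ 1.

S(N) = N(3N^2 + 4N + 5)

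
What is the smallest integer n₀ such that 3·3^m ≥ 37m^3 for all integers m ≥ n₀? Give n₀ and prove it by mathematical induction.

At m = 7: 6561 < 12691, so the inequality fails and n₀ ≥ 8. We prove 3·3^m ≥ 37m^3 for all m ≥ 8.
Base case (m = 8): 3·3^m = 19683 and 37m^3 = 18944, so 19683 ≥ 18944.
For the inductive step, assume it holds for an arbitrary j ≥ 8, so 3·3^j ≥ 37j^3.
Then 3·3^(j + 1) = 3·(3·3^j) ≥ 3·(37j^3).
Also, for j ≥ 8 we have 3·(37j^3) ≥ 37(j+1)^3, since 3 ≥ (1 + 1/j)^3 for all j ≥ 8.
Combining, 3·3^(j + 1) ≥ 37(j+1)^3.
By the principle of mathematical induction, the result holds for all m ≥ 8.
Hence the smallest such n₀ is 8.

n₀ = 8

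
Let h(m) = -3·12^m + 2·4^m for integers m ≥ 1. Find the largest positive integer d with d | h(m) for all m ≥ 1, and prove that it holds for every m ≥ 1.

Computing the first values: h(1) = -28 and h(2) = -400; gcd(-28, -400) = 4, so d ≤ 4.
We prove 4 | -3·12^m + 2·4^m for all m ≥ 1 by induction on m.
Base case (m = 1): h(1) = -28 = 4·(-7), so 4 | h(1).
Suppose the result is true for m = p, i.e. 4 | h(p). Then
h(p+1) − 12·h(p) = (-3·12^(p+1) + 2·4^(p+1)) − 12·(-3·12^p + 2·4^p) = (2)·4^p·(4 − 12) = (-16)·4^p. Since 4 | h(p) by the inductive hypothesis, 4 | 12·h(p); and 4 | -16 since -16 = 4·-4. Therefore 4 | h(p+1).
This completes the induction.
Therefore the largest such d is 4.

d = 4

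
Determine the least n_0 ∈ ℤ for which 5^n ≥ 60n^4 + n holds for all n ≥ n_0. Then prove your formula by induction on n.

At n = 7: 78125 < 144067, so the inequality fails and n_0 ≥ 8. We prove 5^n ≥ 60n^4 + n for all n ≥ 8.
Base case (n = 8): 5^n = 390625 and 60n^4 + n = 245768, so 390625 ≥ 245768.
For the inductive step, assume it holds for an arbitrary j ≥ 8, so 5^j ≥ 60j^4 + j.
Then 5^(j + 1) = 5·(5^j) ≥ 5·(60j^4 + j).
Also, for j ≥ 8 we have 5·(60j^4 + j) ≥ 60(j+1)^4 + (j+1), since 5·(60j^4 + j) − (60(j+1)^4 + (j+1)) = 240j^4 - 240j^3 - 360j^2 - 236j - 61, which is nonnegative for all j ≥ 8.
Combining, 5^(j + 1) ≥ 60(j+1)^4 + (j+1).
Hence, by induction on n, the claim holds for every n ≥ 8.
Hence the smallest such n_0 is 8.

n_0 = 8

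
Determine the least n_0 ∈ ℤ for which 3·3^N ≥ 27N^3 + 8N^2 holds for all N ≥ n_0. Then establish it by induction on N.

n_0 = 8

At N = 7: 6561 < 9653, so the inequality fails and n_0 ≥ 8. We prove 3·3^N ≥ 27N^3 + 8N^2 for all N ≥ 8.
For the base case N = 8: 3·3^N = 19683 and 27N^3 + 8N^2 = 14336, so 19683 ≥ 14336.
Inductive step: suppose the statement holds for some p ≥ 8, so 3·3^p ≥ 27p^3 + 8p^2.
Then 3·3^(p + 1) = 3·(3·3^p) ≥ 3·(27p^3 + 8p^2).
Also, for p ≥ 8 we have 3·(27p^3 + 8p^2) ≥ 27(p+1)^3 + 8(p+1)^2, since 3·(27p^3 + 8p^2) − (27(p+1)^3 + 8(p+1)^2) = 54p^3 - 65p^2 - 97p - 35, which is nonnegative for all p ≥ 8.
Combining, 3·3^(p + 1) ≥ 27(p+1)^3 + 8(p+1)^2.
By induction, the statement is established for all N ≥ 8.
Hence the smallest such n_0 is 8.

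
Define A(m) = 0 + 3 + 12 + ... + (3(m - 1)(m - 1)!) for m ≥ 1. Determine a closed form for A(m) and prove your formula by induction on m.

A(m) = 3m! - 3

We claim A(m) = 3m! - 3 for all m ≥ 1.
Base step (m = 1): A(1) = 0, and the closed form gives 0. They agree.
Suppose the result is true for m = i, so A(i) = 3i! - 3.
Then A(i+1) = A(i) + (3i·i!) = (3i! - 3) + (3i·i!).
Simplifying, A(i+1) = 3(i+1)! - 3,
which is the closed form with m = i+1.
This completes the induction.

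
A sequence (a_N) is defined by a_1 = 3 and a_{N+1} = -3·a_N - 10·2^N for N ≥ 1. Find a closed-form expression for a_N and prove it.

a_N = 7(-3)^(N - 1) - 2^(N + 1)

Computing the first terms: a_1 = 3, a_2 = -29, a_3 = 47. This suggests a_N = 7(-3)^(N - 1) - 2^(N + 1).
For the base case N = 1: the formula gives 3 = 3 = a_1.
Suppose the result is true for N = i, so a_i = 7(-3)^(i - 1) - 2^(i + 1).
Then a_{i+1} = -3·a_i - 10·2^i = -3·(7(-3)^(i - 1) - 2^(i + 1)) - 10·2^i = 7(-3)^i - 2^(i + 2) = 7(-3)^((i+1) - 1) - 2^((i+1) + 1),
which is the claimed formula at N = i+1.
Hence, by induction on N, the claim holds for every N ≥ 1.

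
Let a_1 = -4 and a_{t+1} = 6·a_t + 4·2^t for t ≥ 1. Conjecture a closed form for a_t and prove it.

a_t = -2^t - 2·6^(t - 1)

Computing the first terms: a_1 = -4, a_2 = -16, a_3 = -80. This suggests a_t = -2^t - 2·6^(t - 1).
When t = 1: the formula gives -4 = -4 = a_1.
For the inductive step, assume it holds for an arbitrary r ≥ 1, so a_r = -2^r - 2·6^(r - 1).
Then a_{r+1} = 6·a_r + 4·2^r = 6·(-2^r - 2·6^(r - 1)) + 4·2^r = -2^(r + 1) - 2·6^r = -2^(r+1) - 2·6^((r+1) - 1),
which is the claimed formula at t = r+1.
By induction, the statement is established for all t ≥ 1.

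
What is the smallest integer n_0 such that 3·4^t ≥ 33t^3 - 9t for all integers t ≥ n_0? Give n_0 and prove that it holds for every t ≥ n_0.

n_0 = 6

At t = 5: 3072 < 4080, so the inequality fails and n_0 ≥ 6. We prove 3·4^t ≥ 33t^3 - 9t for all t ≥ 6.
Base step (t = 6): 3·4^t = 12288 and 33t^3 - 9t = 7074, so 12288 ≥ 7074.
Inductive step: assume the claim holds for t = i, so 3·4^i ≥ 33i^3 - 9i.
Then 3·4^(i + 1) = 4·(3·4^i) ≥ 4·(33i^3 - 9i).
Also, for i ≥ 6 we have 4·(33i^3 - 9i) ≥ 33(i+1)^3 - 9(i+1), since 4·(33i^3 - 9i) − (33(i+1)^3 - 9(i+1)) = 99i^3 - 99i^2 - 126i - 24, which is nonnegative for all i ≥ 6.
Combining, 3·4^(i + 1) ≥ 33(i+1)^3 - 9(i+1).
By induction, the statement is established for all t ≥ 6.
Hence the smallest such n_0 is 6.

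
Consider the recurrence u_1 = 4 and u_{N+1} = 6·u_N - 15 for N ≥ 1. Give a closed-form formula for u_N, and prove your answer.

Computing the first terms: u_1 = 4, u_2 = 9, u_3 = 39. This suggests u_N = 6^(N - 1) + 3.
When N = 1: the formula gives 4 = 4 = u_1.
Inductive step: assume the claim holds for N = k, so u_k = 6^(k - 1) + 3.
Then u_{k+1} = 6·u_k - 15 = 6·(6^(k - 1) + 3) - 15 = 6^k + 3 = 6^((k+1) - 1) + 3,
which is the claimed formula at N = k+1.
By induction, the statement is established for all N ≥ 1.

u_N = 6^(N - 1) + 3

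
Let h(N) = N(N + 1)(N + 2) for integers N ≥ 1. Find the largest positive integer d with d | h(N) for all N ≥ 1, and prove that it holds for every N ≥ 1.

Computing the first values: h(1) = 6 and h(2) = 24; gcd(6, 24) = 6, so d ≤ 6.
We prove 6 | N(N + 1)(N + 2) for all N ≥ 1 by induction on N.
Base step (N = 1): h(1) = 6 = 6·(1), so 6 | h(1).
Inductive step: suppose the statement holds for some p ≥ 1, i.e. 6 | h(p). Then
h(p+1) − h(p) = (p+1)·(p+2)·(p+3) − p·(p+1)·(p+2) = (p+1)·(p+2)·[(p+3) − p] = 3·(p+1)·(p+2). The product of 2 consecutive integers is divisible by (2)! = 2, so h(p+1) − h(p) is divisible by 3·2 = 6. By the inductive hypothesis 6 | h(p), hence 6 | h(p+1).
This completes the induction.
Therefore the largest such d is 6.

d = 6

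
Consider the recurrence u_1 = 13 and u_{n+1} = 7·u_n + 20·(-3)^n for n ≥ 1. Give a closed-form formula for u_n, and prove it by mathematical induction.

u_n = -2(-3)^n + 7^n

Computing the first terms: u_1 = 13, u_2 = 31, u_3 = 397. This suggests u_n = -2(-3)^n + 7^n.
Base step (n = 1): the formula gives 13 = 13 = u_1.
Suppose the result is true for n = m, so u_m = -2(-3)^m + 7^m.
Then u_{m+1} = 7·u_m + 20·(-3)^m = 7·(-2(-3)^m + 7^m) + 20·(-3)^m = -2(-3)^(m + 1) + 7^(m + 1),
which is the claimed formula at n = m+1.
By induction, the statement is established for all n ≥ 1.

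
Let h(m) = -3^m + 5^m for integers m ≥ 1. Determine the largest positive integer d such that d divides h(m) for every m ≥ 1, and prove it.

Computing the first values: h(1) = 2 and h(2) = 16; gcd(2, 16) = 2, so d ≤ 2.
We prove 2 | -3^m + 5^m for all m ≥ 1 by induction on m.
Base case (m = 1): h(1) = 2 = 2·(1), so 2 | h(1).
Inductive step: suppose the statement holds for some r ≥ 1, i.e. 2 | h(r). Then
5^{r+1} − 3^{r+1} = 5·5^r − 3·3^r = 5·(5^r − 3^r) + (2)·3^r. The first term is divisible by 2 by the inductive hypothesis, and the second term (2)·3^r is divisible by 2 since 2 | 2. Hence 2 | h(r+1).
Hence, by induction on m, the claim holds for every m ≥ 1.
Therefore the largest such d is 2.

d = 2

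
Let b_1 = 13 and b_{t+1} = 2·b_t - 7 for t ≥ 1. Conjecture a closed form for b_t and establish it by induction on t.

Computing the first terms: b_1 = 13, b_2 = 19, b_3 = 31. This suggests b_t = 3·2^t + 7.
For the base case t = 1: the formula gives 13 = 13 = b_1.
Suppose the result is true for t = i, so b_i = 3·2^i + 7.
Then b_{i+1} = 2·b_i - 7 = 2·(3·2^i + 7) - 7 = 3·2^(i + 1) + 7,
which is the claimed formula at t = i+1.
By the principle of mathematical induction, the result holds for all t ≥ 1.

b_t = 3·2^t + 7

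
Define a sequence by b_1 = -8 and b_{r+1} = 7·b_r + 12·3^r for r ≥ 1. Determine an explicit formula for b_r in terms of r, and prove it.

Computing the first terms: b_1 = -8, b_2 = -20, b_3 = -32. This suggests b_r = -3^(r + 1) + 7^(r - 1).
When r = 1: the formula gives -8 = -8 = b_1.
Inductive step: suppose the statement holds for some i ≥ 1, so b_i = -3^(i + 1) + 7^(i - 1).
Then b_{i+1} = 7·b_i + 12·3^i = 7·(-3^(i + 1) + 7^(i - 1)) + 12·3^i = -3^(i + 2) + 7^i = -3^((i+1) + 1) + 7^((i+1) - 1),
which is the claimed formula at r = i+1.
This completes the induction.

b_r = -3^(r + 1) + 7^(r - 1)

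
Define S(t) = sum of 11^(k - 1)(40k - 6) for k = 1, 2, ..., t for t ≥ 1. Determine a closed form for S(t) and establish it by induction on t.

S(t) = 11^t(4t - 1) + 1

We claim S(t) = 11^t(4t - 1) + 1 for all t ≥ 1.
Base case (t = 1): S(1) = 34, and the closed form gives 34. They agree.
Suppose the result is true for t = k, so S(k) = 11^k(4k - 1) + 1.
Then S(k+1) = S(k) + (11^k(40k + 34)) = (11^k(4k - 1) + 1) + (11^k(40k + 34)).
Simplifying, S(k+1) = 44·11^k·k + 33·11^k + 1 = 11^(k+1)(4(k+1) - 1) + 1,
which is the closed form with t = k+1.
Hence, by induction on t, the claim holds for every t ≥ 1.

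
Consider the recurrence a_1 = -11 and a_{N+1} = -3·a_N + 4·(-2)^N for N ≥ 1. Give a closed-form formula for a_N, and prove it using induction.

a_N = (-2)^(N + 2) + (-3)^N

Computing the first terms: a_1 = -11, a_2 = 25, a_3 = -59. This suggests a_N = (-2)^(N + 2) + (-3)^N.
Base case (N = 1): the formula gives -11 = -11 = a_1.
For the inductive step, assume it holds for an arbitrary r ≥ 1, so a_r = (-2)^(r + 2) + (-3)^r.
Then a_{r+1} = -3·a_r + 4·(-2)^r = -3·((-2)^(r + 2) + (-3)^r) + 4·(-2)^r = (-2)^(r + 3) + (-3)^(r + 1) = (-2)^((r+1) + 2) + (-3)^(r+1),
which is the claimed formula at N = r+1.
This completes the induction.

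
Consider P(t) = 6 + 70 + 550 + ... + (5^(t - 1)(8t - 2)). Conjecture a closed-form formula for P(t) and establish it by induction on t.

P(t) = 5^t(2t - 1) + 1

We claim P(t) = 5^t(2t - 1) + 1 for all t ≥ 1.
When t = 1: P(1) = 6, and the closed form gives 6. They agree.
Inductive step: suppose the statement holds for some j ≥ 1, so P(j) = 5^j(2j - 1) + 1.
Then P(j+1) = P(j) + (5^j(8j + 6)) = (5^j(2j - 1) + 1) + (5^j(8j + 6)).
Simplifying, P(j+1) = 10·5^j·j + 5·5^j + 1 = 5^(j+1)(2(j+1) - 1) + 1,
which is the closed form with t = j+1.
By the principle of mathematical induction, the result holds for all t ≥ 1.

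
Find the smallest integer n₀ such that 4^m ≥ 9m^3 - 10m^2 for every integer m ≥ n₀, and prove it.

At m = 4: 256 < 416, so the inequality fails and n₀ ≥ 5. We prove 4^m ≥ 9m^3 - 10m^2 for all m ≥ 5.
When m = 5: 4^m = 1024 and 9m^3 - 10m^2 = 875, so 1024 ≥ 875.
Inductive step: assume the claim holds for m = j, so 4^j ≥ 9j^3 - 10j^2.
Then 4^(j + 1) = 4·(4^j) ≥ 4·(9j^3 - 10j^2).
Also, for j ≥ 5 we have 4·(9j^3 - 10j^2) ≥ 9(j+1)^3 - 10(j+1)^2, since 4·(9j^3 - 10j^2) − (9(j+1)^3 - 10(j+1)^2) = 27j^3 - 57j^2 - 7j + 1, which is nonnegative for all j ≥ 5.
Combining, 4^(j + 1) ≥ 9(j+1)^3 - 10(j+1)^2.
Hence, by induction on m, the claim holds for every m ≥ 5.
Hence the smallest such n₀ is 5.

n₀ = 5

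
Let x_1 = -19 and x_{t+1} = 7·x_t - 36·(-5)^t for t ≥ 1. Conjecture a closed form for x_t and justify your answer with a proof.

Computing the first terms: x_1 = -19, x_2 = 47, x_3 = -571. This suggests x_t = 3(-5)^t - 4·7^(t - 1).
When t = 1: the formula gives -19 = -19 = x_1.
Inductive step: suppose the statement holds for some i ≥ 1, so x_i = 3(-5)^i - 4·7^(i - 1).
Then x_{i+1} = 7·x_i - 36·(-5)^i = 7·(3(-5)^i - 4·7^(i - 1)) - 36·(-5)^i = 3(-5)^(i + 1) - 4·7^i = 3(-5)^(i+1) - 4·7^((i+1) - 1),
which is the claimed formula at t = i+1.
Hence, by induction on t, the claim holds for every t ≥ 1.

x_t = 3(-5)^t - 4·7^(t - 1)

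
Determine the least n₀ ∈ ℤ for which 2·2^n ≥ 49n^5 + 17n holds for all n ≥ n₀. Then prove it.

n₀ = 29

At n = 28: 536870912 < 843308508, so the inequality fails and n₀ ≥ 29. We prove 2·2^n ≥ 49n^5 + 17n for all n ≥ 29.
Base step (n = 29): 2·2^n = 1073741824 and 49n^5 + 17n = 1005046794, so 1073741824 ≥ 1005046794.
Inductive step: suppose the statement holds for some i ≥ 29, so 2·2^i ≥ 49i^5 + 17i.
Then 2·2^(i + 1) = 2·(2·2^i) ≥ 2·(49i^5 + 17i).
Also, for i ≥ 29 we have 2·(49i^5 + 17i) ≥ 49(i+1)^5 + 17(i+1), since 2·(49i^5 + 17i) − (49(i+1)^5 + 17(i+1)) = 49i^5 - 245i^4 - 490i^3 - 490i^2 - 228i - 66, which is nonnegative for all i ≥ 29.
Combining, 2·2^(i + 1) ≥ 49(i+1)^5 + 17(i+1).
Hence, by induction on n, the claim holds for every n ≥ 29.
Hence the smallest such n₀ is 29.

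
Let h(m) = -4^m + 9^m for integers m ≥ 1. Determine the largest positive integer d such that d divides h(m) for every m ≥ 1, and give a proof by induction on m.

Computing the first values: h(1) = 5 and h(2) = 65; gcd(5, 65) = 5, so d ≤ 5.
We prove 5 | -4^m + 9^m for all m ≥ 1 by induction on m.
Base step (m = 1): h(1) = 5 = 5·(1), so 5 | h(1).
Inductive step: suppose the statement holds for some r ≥ 1, i.e. 5 | h(r). Then
9^{r+1} − 4^{r+1} = 9·9^r − 4·4^r = 9·(9^r − 4^r) + (5)·4^r. The first term is divisible by 5 by the inductive hypothesis, and the second term (5)·4^r is divisible by 5 since 5 | 5. Hence 5 | h(r+1).
Hence, by induction on m, the claim holds for every m ≥ 1.
Therefore the largest such d is 5.

d = 5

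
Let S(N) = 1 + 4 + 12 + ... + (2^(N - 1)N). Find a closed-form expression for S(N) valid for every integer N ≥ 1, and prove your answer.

S(N) = 2^N(N - 1) + 1

We claim S(N) = 2^N(N - 1) + 1 for all N ≥ 1.
For the base case N = 1: S(1) = 1, and the closed form gives 1. They agree.
Inductive step: assume the claim holds for N = i, so S(i) = 2^i(i - 1) + 1.
Then S(i+1) = S(i) + (2^i(i + 1)) = (2^i(i - 1) + 1) + (2^i(i + 1)).
Simplifying, S(i+1) = 2^(i + 1)i + 1 = 2^(i+1)((i+1) - 1) + 1,
which is the closed form with N = i+1.
This completes the induction.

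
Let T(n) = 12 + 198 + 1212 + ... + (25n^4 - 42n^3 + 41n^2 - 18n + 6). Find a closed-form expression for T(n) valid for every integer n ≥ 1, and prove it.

T(n) = n(5n^4 + 2n^3 + n^2 + n + 3)

We claim T(n) = n(5n^4 + 2n^3 + n^2 + n + 3) for all n ≥ 1.
Base case (n = 1): T(1) = 12, and the closed form gives 12. They agree.
Suppose the result is true for n = j, so T(j) = j(5j^4 + 2j^3 + j^2 + j + 3).
Then T(j+1) = T(j) + (25j^4 + 58j^3 + 65j^2 + 38j + 12) = (j(5j^4 + 2j^3 + j^2 + j + 3)) + (25j^4 + 58j^3 + 65j^2 + 38j + 12).
Simplifying, T(j+1) = (j + 1)(5j^4 + 22j^3 + 37j^2 + 29j + 12) = (j+1)(5(j+1)^4 + 2(j+1)^3 + (j+1)^2 + (j+1) + 3),
which is the closed form with n = j+1.
This completes the induction.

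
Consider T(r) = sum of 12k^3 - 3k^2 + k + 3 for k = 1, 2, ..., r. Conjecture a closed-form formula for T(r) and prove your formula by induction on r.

We claim T(r) = r(3r^3 + 5r^2 + 2r + 3) for all r ≥ 1.
When r = 1: T(1) = 13, and the closed form gives 13. They agree.
Inductive step: assume the claim holds for r = k, so T(k) = k(3k^3 + 5k^2 + 2k + 3).
Then T(k+1) = T(k) + (12k^3 + 33k^2 + 31k + 13) = (k(3k^3 + 5k^2 + 2k + 3)) + (12k^3 + 33k^2 + 31k + 13).
Simplifying, T(k+1) = (k + 1)(3k^3 + 14k^2 + 21k + 13) = (k+1)(3(k+1)^3 + 5(k+1)^2 + 2(k+1) + 3),
which is the closed form with r = k+1.
By the principle of mathematical induction, the result holds for all r ≥ 1.

T(r) = r(3r^3 + 5r^2 + 2r + 3)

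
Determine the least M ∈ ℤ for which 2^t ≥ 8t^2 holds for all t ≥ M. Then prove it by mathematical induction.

M = 10

At t = 9: 512 < 648, so the inequality fails and M ≥ 10. We prove 2^t ≥ 8t^2 for all t ≥ 10.
When t = 10: 2^t = 1024 and 8t^2 = 800, so 1024 ≥ 800.
For the inductive step, assume it holds for an arbitrary i ≥ 10, so 2^i ≥ 8i^2.
Then 2^(i + 1) = 2·(2^i) ≥ 2·(8i^2).
Also, for i ≥ 10 we have 2·(8i^2) ≥ 8(i+1)^2, since 2 ≥ (1 + 1/i)^2 for all i ≥ 10.
Combining, 2^(i + 1) ≥ 8(i+1)^2.
Hence, by induction on t, the claim holds for every t ≥ 10.
Hence the smallest such M is 10.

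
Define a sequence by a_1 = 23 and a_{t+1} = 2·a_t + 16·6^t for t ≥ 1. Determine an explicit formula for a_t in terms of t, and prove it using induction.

Computing the first terms: a_1 = 23, a_2 = 142, a_3 = 860. This suggests a_t = -2^(t - 1) + 4·6^t.
Base case (t = 1): the formula gives 23 = 23 = a_1.
Inductive step: assume the claim holds for t = j, so a_j = -2^(j - 1) + 4·6^j.
Then a_{j+1} = 2·a_j + 16·6^j = 2·(-2^(j - 1) + 4·6^j) + 16·6^j = -2^j + 4·6^(j + 1) = -2^((j+1) - 1) + 4·6^(j+1),
which is the claimed formula at t = j+1.
By the principle of mathematical induction, the result holds for all t ≥ 1.

a_t = -2^(t - 1) + 4·6^t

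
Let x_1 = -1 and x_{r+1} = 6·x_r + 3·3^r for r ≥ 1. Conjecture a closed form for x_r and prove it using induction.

x_r = -3^r + 2·6^(r - 1)

Computing the first terms: x_1 = -1, x_2 = 3, x_3 = 45. This suggests x_r = -3^r + 2·6^(r - 1).
When r = 1: the formula gives -1 = -1 = x_1.
Inductive step: suppose the statement holds for some k ≥ 1, so x_k = -3^k + 2·6^(k - 1).
Then x_{k+1} = 6·x_k + 3·3^k = 6·(-3^k + 2·6^(k - 1)) + 3·3^k = -3^(k + 1) + 2·6^k = -3^(k+1) + 2·6^((k+1) - 1),
which is the claimed formula at r = k+1.
By induction, the statement is established for all r ≥ 1.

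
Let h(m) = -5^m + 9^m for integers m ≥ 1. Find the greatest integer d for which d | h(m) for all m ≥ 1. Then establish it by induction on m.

d = 4

Computing the first values: h(1) = 4 and h(2) = 56; gcd(4, 56) = 4, so d ≤ 4.
We prove 4 | -5^m + 9^m for all m ≥ 1 by induction on m.
When m = 1: h(1) = 4 = 4·(1), so 4 | h(1).
Suppose the result is true for m = p, i.e. 4 | h(p). Then
9^{p+1} − 5^{p+1} = 9·9^p − 5·5^p = 9·(9^p − 5^p) + (4)·5^p. The first term is divisible by 4 by the inductive hypothesis, and the second term (4)·5^p is divisible by 4 since 4 | 4. Hence 4 | h(p+1).
Hence, by induction on m, the claim holds for every m ≥ 1.
Therefore the largest such d is 4.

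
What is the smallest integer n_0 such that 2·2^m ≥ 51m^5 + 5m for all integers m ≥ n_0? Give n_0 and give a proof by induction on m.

n_0 = 29

At m = 28: 536870912 < 877728908, so the inequality fails and n_0 ≥ 29. We prove 2·2^m ≥ 51m^5 + 5m for all m ≥ 29.
Base step (m = 29): 2·2^m = 1073741824 and 51m^5 + 5m = 1046068744, so 1073741824 ≥ 1046068744.
Suppose the result is true for m = r, so 2·2^r ≥ 51r^5 + 5r.
Then 2·2^(r + 1) = 2·(2·2^r) ≥ 2·(51r^5 + 5r).
Also, for r ≥ 29 we have 2·(51r^5 + 5r) ≥ 51(r+1)^5 + 5(r+1), since 2·(51r^5 + 5r) − (51(r+1)^5 + 5(r+1)) = 51r^5 - 255r^4 - 510r^3 - 510r^2 - 250r - 56, which is nonnegative for all r ≥ 29.
Combining, 2·2^(r + 1) ≥ 51(r+1)^5 + 5(r+1).
This completes the induction.
Hence the smallest such n_0 is 29.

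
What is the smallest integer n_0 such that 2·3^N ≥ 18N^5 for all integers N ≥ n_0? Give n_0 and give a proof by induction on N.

n_0 = 15

At N = 14: 9565938 < 9680832, so the inequality fails and n_0 ≥ 15. We prove 2·3^N ≥ 18N^5 for all N ≥ 15.
Base step (N = 15): 2·3^N = 28697814 and 18N^5 = 13668750, so 28697814 ≥ 13668750.
Inductive step: assume the claim holds for N = r, so 2·3^r ≥ 18r^5.
Then 2·3^(r + 1) = 3·(2·3^r) ≥ 3·(18r^5).
Also, for r ≥ 15 we have 3·(18r^5) ≥ 18(r+1)^5, since 3 ≥ (1 + 1/r)^5 for all r ≥ 15.
Combining, 2·3^(r + 1) ≥ 18(r+1)^5.
By the principle of mathematical induction, the result holds for all N ≥ 15.
Hence the smallest such n_0 is 15.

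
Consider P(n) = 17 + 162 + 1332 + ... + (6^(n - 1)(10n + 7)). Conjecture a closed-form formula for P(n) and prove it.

We claim P(n) = 6^n(2n + 1) - 1 for all n ≥ 1.
Base step (n = 1): P(1) = 17, and the closed form gives 17. They agree.
Inductive step: suppose the statement holds for some r ≥ 1, so P(r) = 6^r(2r + 1) - 1.
Then P(r+1) = P(r) + (6^r(10r + 17)) = (6^r(2r + 1) - 1) + (6^r(10r + 17)).
Simplifying, P(r+1) = 12·6^r·r + 18·6^r - 1 = 6^(r+1)(2(r+1) + 1) - 1,
which is the closed form with n = r+1.
Hence, by induction on n, the claim holds for every n ≥ 1.

P(n) = 6^n(2n + 1) - 1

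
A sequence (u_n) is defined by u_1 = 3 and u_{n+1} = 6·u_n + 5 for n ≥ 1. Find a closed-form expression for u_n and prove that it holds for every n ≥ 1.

Computing the first terms: u_1 = 3, u_2 = 23, u_3 = 143. This suggests u_n = 4·6^(n - 1) - 1.
Base case (n = 1): the formula gives 3 = 3 = u_1.
Suppose the result is true for n = i, so u_i = 4·6^(i - 1) - 1.
Then u_{i+1} = 6·u_i + 5 = 6·(4·6^(i - 1) - 1) + 5 = 4·6^i - 1 = 4·6^((i+1) - 1) - 1,
which is the claimed formula at n = i+1.
By induction, the statement is established for all n ≥ 1.

u_n = 4·6^(n - 1) - 1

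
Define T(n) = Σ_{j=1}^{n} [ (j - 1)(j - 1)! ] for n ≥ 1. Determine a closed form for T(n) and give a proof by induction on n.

T(n) = n! - 1

We claim T(n) = n! - 1 for all n ≥ 1.
When n = 1: T(1) = 0, and the closed form gives 0. They agree.
Inductive step: assume the claim holds for n = j, so T(j) = j! - 1.
Then T(j+1) = T(j) + (j·j!) = (j! - 1) + (j·j!).
Simplifying, T(j+1) = (j+1)! - 1,
which is the closed form with n = j+1.
Hence, by induction on n, the claim holds for every n ≥ 1.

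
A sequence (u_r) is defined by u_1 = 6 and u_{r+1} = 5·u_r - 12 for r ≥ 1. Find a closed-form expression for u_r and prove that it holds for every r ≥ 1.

Computing the first terms: u_1 = 6, u_2 = 18, u_3 = 78. This suggests u_r = 3·5^(r - 1) + 3.
When r = 1: the formula gives 6 = 6 = u_1.
Suppose the result is true for r = m, so u_m = 3·5^(m - 1) + 3.
Then u_{m+1} = 5·u_m - 12 = 5·(3·5^(m - 1) + 3) - 12 = 3·5^m + 3 = 3·5^((m+1) - 1) + 3,
which is the claimed formula at r = m+1.
By the principle of mathematical induction, the result holds for all r ≥ 1.

u_r = 3·5^(r - 1) + 3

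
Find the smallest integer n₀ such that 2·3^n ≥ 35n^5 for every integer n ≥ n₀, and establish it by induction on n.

n₀ = 15

At n = 14: 9565938 < 18823840, so the inequality fails and n₀ ≥ 15. We prove 2·3^n ≥ 35n^5 for all n ≥ 15.
For the base case n = 15: 2·3^n = 28697814 and 35n^5 = 26578125, so 28697814 ≥ 26578125.
Suppose the result is true for n = p, so 2·3^p ≥ 35p^5.
Then 2·3^(p + 1) = 3·(2·3^p) ≥ 3·(35p^5).
Also, for p ≥ 15 we have 3·(35p^5) ≥ 35(p+1)^5, since 3 ≥ (1 + 1/p)^5 for all p ≥ 15.
Combining, 2·3^(p + 1) ≥ 35(p+1)^5.
By induction, the statement is established for all n ≥ 15.
Hence the smallest such n₀ is 15.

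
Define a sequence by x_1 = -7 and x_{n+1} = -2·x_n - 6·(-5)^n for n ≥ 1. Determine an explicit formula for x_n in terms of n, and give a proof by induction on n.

x_n = 3(-2)^(n - 1) + 2(-5)^n

Computing the first terms: x_1 = -7, x_2 = 44, x_3 = -238. This suggests x_n = 3(-2)^(n - 1) + 2(-5)^n.
For the base case n = 1: the formula gives -7 = -7 = x_1.
For the inductive step, assume it holds for an arbitrary i ≥ 1, so x_i = 3(-2)^(i - 1) + 2(-5)^i.
Then x_{i+1} = -2·x_i - 6·(-5)^i = -2·(3(-2)^(i - 1) + 2(-5)^i) - 6·(-5)^i = 3(-2)^i + 2(-5)^(i + 1) = 3(-2)^((i+1) - 1) + 2(-5)^(i+1),
which is the claimed formula at n = i+1.
By induction, the statement is established for all n ≥ 1.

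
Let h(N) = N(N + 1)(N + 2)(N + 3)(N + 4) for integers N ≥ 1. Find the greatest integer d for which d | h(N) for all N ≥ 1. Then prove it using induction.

Computing the first values: h(1) = 120 and h(2) = 720; gcd(120, 720) = 120, so d ≤ 120.
We prove 120 | N(N + 1)(N + 2)(N + 3)(N + 4) for all N ≥ 1 by induction on N.
When N = 1: h(1) = 120 = 120·(1), so 120 | h(1).
Inductive step: assume the claim holds for N = j, i.e. 120 | h(j). Then
h(j+1) − h(j) = (j+1)·(j+2)·(j+3)·(j+4)·(j+5) − j·(j+1)·(j+2)·(j+3)·(j+4) = (j+1)·(j+2)·(j+3)·(j+4)·[(j+5) − j] = 5·(j+1)·(j+2)·(j+3)·(j+4). The product of 4 consecutive integers is divisible by (4)! = 24, so h(j+1) − h(j) is divisible by 5·24 = 120. By the inductive hypothesis 120 | h(j), hence 120 | h(j+1).
By the principle of mathematical induction, the result holds for all N ≥ 1.
Therefore the largest such d is 120.

d = 120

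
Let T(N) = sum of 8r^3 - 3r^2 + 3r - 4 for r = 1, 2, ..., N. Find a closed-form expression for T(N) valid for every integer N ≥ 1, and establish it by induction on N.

We claim T(N) = N(2N^3 + 3N^2 + 2N - 3) for all N ≥ 1.
When N = 1: T(1) = 4, and the closed form gives 4. They agree.
Inductive step: assume the claim holds for N = r, so T(r) = r(2r^3 + 3r^2 + 2r - 3).
Then T(r+1) = T(r) + (8r^3 + 21r^2 + 21r + 4) = (r(2r^3 + 3r^2 + 2r - 3)) + (8r^3 + 21r^2 + 21r + 4).
Simplifying, T(r+1) = (r + 1)(2r^3 + 9r^2 + 14r + 4) = (r+1)(2(r+1)^3 + 3(r+1)^2 + 2(r+1) - 3),
which is the closed form with N = r+1.
This completes the induction.

T(N) = N(2N^3 + 3N^2 + 2N - 3)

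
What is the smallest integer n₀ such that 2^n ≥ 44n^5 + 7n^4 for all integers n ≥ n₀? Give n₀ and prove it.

n₀ = 31

At n = 30: 1073741824 < 1074870000, so the inequality fails and n₀ ≥ 31. We prove 2^n ≥ 44n^5 + 7n^4 for all n ≥ 31.
Base case (n = 31): 2^n = 2147483648 and 44n^5 + 7n^4 = 1266147291, so 2147483648 ≥ 1266147291.
Suppose the result is true for n = k, so 2^k ≥ 44k^5 + 7k^4.
Then 2^(k + 1) = 2·(2^k) ≥ 2·(44k^5 + 7k^4).
Also, for k ≥ 31 we have 2·(44k^5 + 7k^4) ≥ 44(k+1)^5 + 7(k+1)^4, since 2·(44k^5 + 7k^4) − (44(k+1)^5 + 7(k+1)^4) = 44k^5 - 213k^4 - 468k^3 - 482k^2 - 248k - 51, which is nonnegative for all k ≥ 31.
Combining, 2^(k + 1) ≥ 44(k+1)^5 + 7(k+1)^4.
By the principle of mathematical induction, the result holds for all n ≥ 31.
Hence the smallest such n₀ is 31.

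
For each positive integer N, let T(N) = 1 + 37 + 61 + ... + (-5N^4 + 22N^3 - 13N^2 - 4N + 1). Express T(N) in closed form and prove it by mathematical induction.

T(N) = -N(N^4 - 3N^3 - 5N^2 + 3N + 3)

We claim T(N) = -N(N^4 - 3N^3 - 5N^2 + 3N + 3) for all N ≥ 1.
When N = 1: T(1) = 1, and the closed form gives 1. They agree.
Inductive step: suppose the statement holds for some i ≥ 1, so T(i) = i(-i^4 + 3i^3 + 5i^2 - 3i - 3).
Then T(i+1) = T(i) + (-5i^4 + 2i^3 + 23i^2 + 16i + 1) = (i(-i^4 + 3i^3 + 5i^2 - 3i - 3)) + (-5i^4 + 2i^3 + 23i^2 + 16i + 1).
Simplifying, T(i+1) = -(i + 1)(i^4 + i^3 - 8i^2 - 12i - 1) = -(i+1)((i+1)^4 - 3(i+1)^3 - 5(i+1)^2 + 3(i+1) + 3),
which is the closed form with N = i+1.
By the principle of mathematical induction, the result holds for all N ≥ 1.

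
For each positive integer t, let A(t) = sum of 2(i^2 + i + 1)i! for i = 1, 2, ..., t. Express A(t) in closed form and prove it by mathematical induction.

A(t) = (2t + 2)(t + 1)! - 2

We claim A(t) = (2t + 2)(t + 1)! - 2 for all t ≥ 1.
For the base case t = 1: A(1) = 6, and the closed form gives 6. They agree.
For the inductive step, assume it holds for an arbitrary i ≥ 1, so A(i) = (2i + 2)(i + 1)! - 2.
Then A(i+1) = A(i) + (2(i^2 + 3i + 3)(i + 1)!) = ((2i + 2)(i + 1)! - 2) + (2(i^2 + 3i + 3)(i + 1)!).
Simplifying, A(i+1) = (2(i+1) + 2)((i+1) + 1)! - 2,
which is the closed form with t = i+1.
Hence, by induction on t, the claim holds for every t ≥ 1.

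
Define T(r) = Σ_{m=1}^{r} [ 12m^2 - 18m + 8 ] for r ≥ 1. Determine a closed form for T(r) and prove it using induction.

T(r) = r(4r^2 - 3r + 1)

We claim T(r) = r(4r^2 - 3r + 1) for all r ≥ 1.
Base step (r = 1): T(1) = 2, and the closed form gives 2. They agree.
Suppose the result is true for r = m, so T(m) = m(4m^2 - 3m + 1).
Then T(m+1) = T(m) + (12m^2 + 6m + 2) = (m(4m^2 - 3m + 1)) + (12m^2 + 6m + 2).
Simplifying, T(m+1) = (m + 1)(4m^2 + 5m + 2) = (m+1)(4(m+1)^2 - 3(m+1) + 1),
which is the closed form with r = m+1.
This completes the induction.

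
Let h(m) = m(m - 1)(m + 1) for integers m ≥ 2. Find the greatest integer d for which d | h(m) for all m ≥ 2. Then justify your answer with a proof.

Computing the first values: h(2) = 6 and h(3) = 24; gcd(6, 24) = 6, so d ≤ 6.
We prove 6 | m(m - 1)(m + 1) for all m ≥ 2 by induction on m.
Base step (m = 2): h(2) = 6 = 6·(1), so 6 | h(2).
Suppose the result is true for m = k, i.e. 6 | h(k). Then
h(k+1) − h(k) = k·(k+1)·(k+2) − (k-1)·k·(k+1) = k·(k+1)·[(k+2) − (k-1)] = 3·k·(k+1). The product of 2 consecutive integers is divisible by (2)! = 2, so h(k+1) − h(k) is divisible by 3·2 = 6. By the inductive hypothesis 6 | h(k), hence 6 | h(k+1).
By induction, the statement is established for all m ≥ 2.
Therefore the largest such d is 6.

d = 6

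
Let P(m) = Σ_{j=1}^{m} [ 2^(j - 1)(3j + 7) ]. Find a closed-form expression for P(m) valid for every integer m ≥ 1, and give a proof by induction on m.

P(m) = 2^m(3m + 4) - 4

We claim P(m) = 2^m(3m + 4) - 4 for all m ≥ 1.
When m = 1: P(1) = 10, and the closed form gives 10. They agree.
Suppose the result is true for m = j, so P(j) = 2^j(3j + 4) - 4.
Then P(j+1) = P(j) + (2^j(3j + 10)) = (2^j(3j + 4) - 4) + (2^j(3j + 10)).
Simplifying, P(j+1) = 6·2^j·j + 14·2^j - 4 = 2^(j+1)(3(j+1) + 4) - 4,
which is the closed form with m = j+1.
By induction, the statement is established for all m ≥ 1.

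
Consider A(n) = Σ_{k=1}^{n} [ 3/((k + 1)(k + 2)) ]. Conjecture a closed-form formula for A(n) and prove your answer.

A(n) = 3n/(2(n + 2))

We claim A(n) = 3n/(2(n + 2)) for all n ≥ 1.
Base case (n = 1): A(1) = 1/2, and the closed form gives 1/2. They agree.
Suppose the result is true for n = k, so A(k) = 3k/(2(k + 2)).
Then A(k+1) = A(k) + (3/((k + 2)(k + 3))) = (3k/(2(k + 2))) + (3/((k + 2)(k + 3))).
Simplifying, A(k+1) = 3(k + 1)/(2(k + 3)) = 3(k+1)/(2((k+1) + 2)),
which is the closed form with n = k+1.
By the principle of mathematical induction, the result holds for all n ≥ 1.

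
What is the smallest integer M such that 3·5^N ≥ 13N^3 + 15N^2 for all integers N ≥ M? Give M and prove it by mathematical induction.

M = 4

At N = 3: 375 < 486, so the inequality fails and M ≥ 4. We prove 3·5^N ≥ 13N^3 + 15N^2 for all N ≥ 4.
When N = 4: 3·5^N = 1875 and 13N^3 + 15N^2 = 1072, so 1875 ≥ 1072.
For the inductive step, assume it holds for an arbitrary r ≥ 4, so 3·5^r ≥ 13r^3 + 15r^2.
Then 3·5^(r + 1) = 5·(3·5^r) ≥ 5·(13r^3 + 15r^2).
Also, for r ≥ 4 we have 5·(13r^3 + 15r^2) ≥ 13(r+1)^3 + 15(r+1)^2, since 5·(13r^3 + 15r^2) − (13(r+1)^3 + 15(r+1)^2) = 52r^3 + 21r^2 - 69r - 28, which is nonnegative for all r ≥ 4.
Combining, 3·5^(r + 1) ≥ 13(r+1)^3 + 15(r+1)^2.
By the principle of mathematical induction, the result holds for all N ≥ 4.
Hence the smallest such M is 4.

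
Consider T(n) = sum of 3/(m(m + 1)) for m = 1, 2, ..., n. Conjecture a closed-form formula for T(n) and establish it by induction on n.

T(n) = 3n/(n + 1)

We claim T(n) = 3n/(n + 1) for all n ≥ 1.
Base case (n = 1): T(1) = 3/2, and the closed form gives 3/2. They agree.
Inductive step: suppose the statement holds for some m ≥ 1, so T(m) = 3m/(m + 1).
Then T(m+1) = T(m) + (3/((m + 1)(m + 2))) = (3m/(m + 1)) + (3/((m + 1)(m + 2))).
Simplifying, T(m+1) = 3(m + 1)/(m + 2) = 3(m+1)/((m+1) + 1),
which is the closed form with n = m+1.
Hence, by induction on n, the claim holds for every n ≥ 1.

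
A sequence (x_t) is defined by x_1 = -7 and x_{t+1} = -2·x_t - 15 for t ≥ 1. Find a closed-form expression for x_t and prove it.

x_t = (-2)^t - 5

Computing the first terms: x_1 = -7, x_2 = -1, x_3 = -13. This suggests x_t = (-2)^t - 5.
Base case (t = 1): the formula gives -7 = -7 = x_1.
Inductive step: assume the claim holds for t = k, so x_k = (-2)^k - 5.
Then x_{k+1} = -2·x_k - 15 = -2·((-2)^k - 5) - 15 = (-2)^(k + 1) - 5,
which is the claimed formula at t = k+1.
Hence, by induction on t, the claim holds for every t ≥ 1.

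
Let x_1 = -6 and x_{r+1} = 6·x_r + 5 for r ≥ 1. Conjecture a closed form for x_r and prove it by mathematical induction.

Computing the first terms: x_1 = -6, x_2 = -31, x_3 = -181. This suggests x_r = -5·6^(r - 1) - 1.
Base case (r = 1): the formula gives -6 = -6 = x_1.
Suppose the result is true for r = k, so x_k = -5·6^(k - 1) - 1.
Then x_{k+1} = 6·x_k + 5 = 6·(-5·6^(k - 1) - 1) + 5 = -5·6^k - 1 = -5·6^((k+1) - 1) - 1,
which is the claimed formula at r = k+1.
By the principle of mathematical induction, the result holds for all r ≥ 1.

x_r = -5·6^(r - 1) - 1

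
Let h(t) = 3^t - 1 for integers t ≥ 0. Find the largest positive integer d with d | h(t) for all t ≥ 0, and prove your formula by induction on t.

d = 2

Computing the first values: h(0) = 0 and h(1) = 2; gcd(0, 2) = 2, so d ≤ 2.
We prove 2 | 3^t - 1 for all t ≥ 0 by induction on t.
When t = 0: h(0) = 0 = 2·(0), so 2 | h(0).
Suppose the result is true for t = r, i.e. 2 | h(r). Then
h(r+1) = 3^(r+1) - 1 = 3·(3^r - 1) + 2 = 3·h(r) + 2. The first term is divisible by 2 by the inductive hypothesis, and 2 is divisible by 2. Hence 2 | h(r+1).
By the principle of mathematical induction, the result holds for all t ≥ 0.
Therefore the largest such d is 2.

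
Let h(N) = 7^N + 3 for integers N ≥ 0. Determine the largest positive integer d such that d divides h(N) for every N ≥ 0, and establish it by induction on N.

d = 2

Computing the first values: h(0) = 4 and h(1) = 10; gcd(4, 10) = 2, so d ≤ 2.
We prove 2 | 7^N + 3 for all N ≥ 0 by induction on N.
Base case (N = 0): h(0) = 4 = 2·(2), so 2 | h(0).
For the inductive step, assume it holds for an arbitrary k ≥ 0, i.e. 2 | h(k). Then
h(k+1) = 7^(k+1) + 3 = 7·(7^k + 3) - 18 = 7·h(k) - 18. The first term is divisible by 2 by the inductive hypothesis, and -18 is divisible by 2. Hence 2 | h(k+1).
This completes the induction.
Therefore the largest such d is 2.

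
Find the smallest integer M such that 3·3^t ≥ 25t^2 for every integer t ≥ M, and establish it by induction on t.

At t = 4: 243 < 400, so the inequality fails and M ≥ 5. We prove 3·3^t ≥ 25t^2 for all t ≥ 5.
Base case (t = 5): 3·3^t = 729 and 25t^2 = 625, so 729 ≥ 625.
Inductive step: suppose the statement holds for some i ≥ 5, so 3·3^i ≥ 25i^2.
Then 3·3^(i + 1) = 3·(3·3^i) ≥ 3·(25i^2).
Also, for i ≥ 5 we have 3·(25i^2) ≥ 25(i+1)^2, since 3 ≥ (1 + 1/i)^2 for all i ≥ 5.
Combining, 3·3^(i + 1) ≥ 25(i+1)^2.
By induction, the statement is established for all t ≥ 5.
Hence the smallest such M is 5.

M = 5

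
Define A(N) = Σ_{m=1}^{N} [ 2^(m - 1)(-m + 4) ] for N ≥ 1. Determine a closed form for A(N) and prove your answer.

We claim A(N) = 2^N(-N + 5) - 5 for all N ≥ 1.
For the base case N = 1: A(1) = 3, and the closed form gives 3. They agree.
For the inductive step, assume it holds for an arbitrary m ≥ 1, so A(m) = 2^m(-m + 5) - 5.
Then A(m+1) = A(m) + (2^m(-m + 3)) = (2^m(-m + 5) - 5) + (2^m(-m + 3)).
Simplifying, A(m+1) = -2^(m + 1)m + 2^(m + 3) - 5 = 2^(m+1)(-(m+1) + 5) - 5,
which is the closed form with N = m+1.
By the principle of mathematical induction, the result holds for all N ≥ 1.

A(N) = 2^N(-N + 5) - 5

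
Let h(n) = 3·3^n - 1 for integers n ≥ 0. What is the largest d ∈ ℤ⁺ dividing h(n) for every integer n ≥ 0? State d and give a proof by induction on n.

d = 2

Computing the first values: h(0) = 2 and h(1) = 8; gcd(2, 8) = 2, so d ≤ 2.
We prove 2 | 3·3^n - 1 for all n ≥ 0 by induction on n.
When n = 0: h(0) = 2 = 2·(1), so 2 | h(0).
For the inductive step, assume it holds for an arbitrary k ≥ 0, i.e. 2 | h(k). Then
h(k+1) = 3·3^(k+1) - 1 = 3·(3·3^k - 1) + 2 = 3·h(k) + 2. The first term is divisible by 2 by the inductive hypothesis, and 2 is divisible by 2. Hence 2 | h(k+1).
By the principle of mathematical induction, the result holds for all n ≥ 0.
Therefore the largest such d is 2.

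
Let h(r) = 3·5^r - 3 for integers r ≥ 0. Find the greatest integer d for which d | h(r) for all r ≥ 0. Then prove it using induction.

Computing the first values: h(0) = 0 and h(1) = 12; gcd(0, 12) = 12, so d ≤ 12.
We prove 12 | 3·5^r - 3 for all r ≥ 0 by induction on r.
When r = 0: h(0) = 0 = 12·(0), so 12 | h(0).
Inductive step: assume the claim holds for r = k, i.e. 12 | h(k). Then
h(k+1) = 3·5^(k+1) - 3 = 5·(3·5^k - 3) + 12 = 5·h(k) + 12. The first term is divisible by 12 by the inductive hypothesis, and 12 is divisible by 12. Hence 12 | h(k+1).
Hence, by induction on r, the claim holds for every r ≥ 0.
Therefore the largest such d is 12.

d = 12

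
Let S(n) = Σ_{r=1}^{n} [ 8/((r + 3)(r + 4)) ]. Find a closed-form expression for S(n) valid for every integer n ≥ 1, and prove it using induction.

S(n) = 2n/(n + 4)

We claim S(n) = 2n/(n + 4) for all n ≥ 1.
Base case (n = 1): S(1) = 2/5, and the closed form gives 2/5. They agree.
Inductive step: suppose the statement holds for some r ≥ 1, so S(r) = 2r/(r + 4).
Then S(r+1) = S(r) + (8/((r + 4)(r + 5))) = (2r/(r + 4)) + (8/((r + 4)(r + 5))).
Simplifying, S(r+1) = 2(r + 1)/(r + 5) = 2(r+1)/((r+1) + 4),
which is the closed form with n = r+1.
By the principle of mathematical induction, the result holds for all n ≥ 1.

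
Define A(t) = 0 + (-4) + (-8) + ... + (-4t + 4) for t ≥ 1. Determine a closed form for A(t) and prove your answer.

A(t) = -2t(t - 1)

We claim A(t) = -2t(t - 1) for all t ≥ 1.
Base step (t = 1): A(1) = 0, and the closed form gives 0. They agree.
Suppose the result is true for t = p, so A(p) = 2p(-p + 1).
Then A(p+1) = A(p) + (-4p) = (2p(-p + 1)) + (-4p).
Simplifying, A(p+1) = -2p(p + 1) = -2(p+1)((p+1) - 1),
which is the closed form with t = p+1.
This completes the induction.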